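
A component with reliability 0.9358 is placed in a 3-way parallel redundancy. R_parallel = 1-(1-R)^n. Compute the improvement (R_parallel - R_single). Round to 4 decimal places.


R_single = 0.9358, n = 3
1 - R_single = 0.0642
(1 - R_single)^n = 0.0642^3 = 0.0003
R_parallel = 1 - 0.0003 = 0.9997
Improvement = 0.9997 - 0.9358
Improvement = 0.0639

0.0639


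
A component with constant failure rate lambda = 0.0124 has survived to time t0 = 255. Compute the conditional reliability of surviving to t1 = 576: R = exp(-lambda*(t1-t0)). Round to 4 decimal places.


lambda = 0.0124
t0 = 255, t1 = 576
t1 - t0 = 321
lambda * (t1-t0) = 0.0124 * 321 = 3.9804
R = exp(-3.9804)
R = 0.0187

0.0187


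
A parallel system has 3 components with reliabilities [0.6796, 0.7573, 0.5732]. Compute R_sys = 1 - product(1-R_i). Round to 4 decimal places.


Components: [0.6796, 0.7573, 0.5732]
(1 - 0.6796) = 0.3204, running product = 0.3204
(1 - 0.7573) = 0.2427, running product = 0.0778
(1 - 0.5732) = 0.4268, running product = 0.0332
Product of (1-R_i) = 0.0332
R_sys = 1 - 0.0332 = 0.9668

0.9668


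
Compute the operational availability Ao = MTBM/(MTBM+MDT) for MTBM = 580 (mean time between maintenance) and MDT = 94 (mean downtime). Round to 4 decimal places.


MTBM = 580
MDT = 94
MTBM + MDT = 674
Ao = 580 / 674
Ao = 0.8605

0.8605


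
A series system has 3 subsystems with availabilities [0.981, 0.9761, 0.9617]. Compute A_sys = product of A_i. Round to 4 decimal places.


Subsystems: [0.981, 0.9761, 0.9617]
After subsystem 1 (A=0.981): product = 0.981
After subsystem 2 (A=0.9761): product = 0.9576
After subsystem 3 (A=0.9617): product = 0.9209
A_sys = 0.9209

0.9209


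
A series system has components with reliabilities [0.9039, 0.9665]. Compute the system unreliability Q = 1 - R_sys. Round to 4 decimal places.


Components: [0.9039, 0.9665]
After component 1: product = 0.9039
After component 2: product = 0.8736
R_sys = 0.8736
Q = 1 - 0.8736 = 0.1264

0.1264


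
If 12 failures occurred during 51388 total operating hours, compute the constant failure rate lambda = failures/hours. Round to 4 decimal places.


failures = 12
total_hours = 51388
lambda = 12 / 51388
lambda = 0.0002

0.0002


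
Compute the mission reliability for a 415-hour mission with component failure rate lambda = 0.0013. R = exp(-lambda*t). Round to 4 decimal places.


lambda = 0.0013
mission_time = 415
lambda * t = 0.0013 * 415 = 0.5395
R = exp(-0.5395)
R = 0.583

0.583


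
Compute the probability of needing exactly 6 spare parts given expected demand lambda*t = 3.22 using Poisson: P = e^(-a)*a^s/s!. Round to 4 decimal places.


a = 3.22, s = 6
e^(-a) = e^(-3.22) = 0.04
a^s = 3.22^6 = 1114.6416
s! = 720
P = 0.04 * 1114.6416 / 720
P = 0.0619

0.0619


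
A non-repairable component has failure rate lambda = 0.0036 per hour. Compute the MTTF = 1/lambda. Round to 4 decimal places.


lambda = 0.0036
MTTF = 1 / 0.0036
MTTF = 277.7778

277.7778


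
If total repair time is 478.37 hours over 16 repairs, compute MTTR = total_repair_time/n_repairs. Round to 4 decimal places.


total_repair_time = 478.37
n_repairs = 16
MTTR = 478.37 / 16
MTTR = 29.8981

29.8981


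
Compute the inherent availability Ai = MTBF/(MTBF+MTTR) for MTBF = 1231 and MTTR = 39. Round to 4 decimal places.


MTBF = 1231
MTTR = 39
MTBF + MTTR = 1270
Ai = 1231 / 1270
Ai = 0.9693

0.9693


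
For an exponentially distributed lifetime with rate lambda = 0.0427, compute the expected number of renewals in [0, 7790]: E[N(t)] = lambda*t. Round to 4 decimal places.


lambda = 0.0427
t = 7790
E[N(t)] = lambda * t
E[N(t)] = 0.0427 * 7790
E[N(t)] = 332.633

332.633


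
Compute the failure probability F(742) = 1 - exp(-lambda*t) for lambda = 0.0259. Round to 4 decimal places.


lambda = 0.0259, t = 742
lambda * t = 19.2178
exp(-19.2178) = 0.0
F(t) = 1 - 0.0
F(t) = 1.0

1.0


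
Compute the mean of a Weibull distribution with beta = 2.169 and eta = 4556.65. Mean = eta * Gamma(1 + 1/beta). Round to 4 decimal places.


beta = 2.169, eta = 4556.65
1/beta = 0.461
1 + 1/beta = 1.461
Gamma(1.461) = 0.8856
Mean = 4556.65 * 0.8856
Mean = 4035.3845

4035.3845


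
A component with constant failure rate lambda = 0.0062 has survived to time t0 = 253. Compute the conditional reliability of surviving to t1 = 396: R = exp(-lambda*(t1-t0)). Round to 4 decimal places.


lambda = 0.0062
t0 = 253, t1 = 396
t1 - t0 = 143
lambda * (t1-t0) = 0.0062 * 143 = 0.8866
R = exp(-0.8866)
R = 0.4121

0.4121


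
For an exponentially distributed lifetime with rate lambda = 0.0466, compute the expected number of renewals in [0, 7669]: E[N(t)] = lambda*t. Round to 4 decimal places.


lambda = 0.0466
t = 7669
E[N(t)] = lambda * t
E[N(t)] = 0.0466 * 7669
E[N(t)] = 357.3754

357.3754


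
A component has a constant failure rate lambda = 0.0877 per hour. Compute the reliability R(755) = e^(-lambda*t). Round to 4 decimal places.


lambda = 0.0877
t = 755
lambda * t = 66.2135
R(t) = e^(-66.2135)
R(t) = 0.0

0.0


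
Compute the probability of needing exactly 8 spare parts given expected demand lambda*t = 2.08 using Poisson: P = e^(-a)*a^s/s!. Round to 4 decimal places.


a = 2.08, s = 8
e^(-a) = e^(-2.08) = 0.1249
a^s = 2.08^8 = 350.3537
s! = 40320
P = 0.1249 * 350.3537 / 40320
P = 0.0011

0.0011


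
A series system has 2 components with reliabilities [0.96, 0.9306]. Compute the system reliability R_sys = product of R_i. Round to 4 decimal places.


Components: [0.96, 0.9306]
After component 1 (R=0.96): product = 0.96
After component 2 (R=0.9306): product = 0.8934
R_sys = 0.8934

0.8934


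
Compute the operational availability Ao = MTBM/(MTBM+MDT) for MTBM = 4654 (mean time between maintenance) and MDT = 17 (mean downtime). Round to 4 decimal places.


MTBM = 4654
MDT = 17
MTBM + MDT = 4671
Ao = 4654 / 4671
Ao = 0.9964

0.9964


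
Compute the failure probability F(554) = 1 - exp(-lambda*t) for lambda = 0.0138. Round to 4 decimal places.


lambda = 0.0138, t = 554
lambda * t = 7.6452
exp(-7.6452) = 0.0005
F(t) = 1 - 0.0005
F(t) = 0.9995

0.9995


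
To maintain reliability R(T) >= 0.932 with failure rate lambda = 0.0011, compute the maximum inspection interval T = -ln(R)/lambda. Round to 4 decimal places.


R_target = 0.932
lambda = 0.0011
-ln(0.932) = 0.0704
T = 0.0704 / 0.0011
T = 64.0204

64.0204


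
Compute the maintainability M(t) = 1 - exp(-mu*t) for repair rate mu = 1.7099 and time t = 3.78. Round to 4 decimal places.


mu = 1.7099, t = 3.78
mu * t = 1.7099 * 3.78 = 6.4634
exp(-6.4634) = 0.0016
M(t) = 1 - 0.0016
M(t) = 0.9984

0.9984


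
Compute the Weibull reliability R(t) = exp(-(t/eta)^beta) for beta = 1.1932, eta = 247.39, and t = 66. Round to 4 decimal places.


beta = 1.1932, eta = 247.39, t = 66
t/eta = 66 / 247.39 = 0.2668
(t/eta)^beta = 0.2668^1.1932 = 0.2067
R(t) = exp(-0.2067)
R(t) = 0.8133

0.8133


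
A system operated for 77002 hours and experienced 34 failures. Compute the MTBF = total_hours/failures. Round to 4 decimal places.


total_hours = 77002
failures = 34
MTBF = 77002 / 34
MTBF = 2264.7647

2264.7647


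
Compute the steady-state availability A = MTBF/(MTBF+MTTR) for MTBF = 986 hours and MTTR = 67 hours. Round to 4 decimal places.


MTBF = 986
MTTR = 67
MTBF + MTTR = 1053
A = 986 / 1053
A = 0.9364

0.9364


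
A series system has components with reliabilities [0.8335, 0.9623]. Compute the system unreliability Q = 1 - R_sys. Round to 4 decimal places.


Components: [0.8335, 0.9623]
After component 1: product = 0.8335
After component 2: product = 0.8021
R_sys = 0.8021
Q = 1 - 0.8021 = 0.1979

0.1979


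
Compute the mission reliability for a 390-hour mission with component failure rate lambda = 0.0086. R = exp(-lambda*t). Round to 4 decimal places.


lambda = 0.0086
mission_time = 390
lambda * t = 0.0086 * 390 = 3.354
R = exp(-3.354)
R = 0.0349

0.0349


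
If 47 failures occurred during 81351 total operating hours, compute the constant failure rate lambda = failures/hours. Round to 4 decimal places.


failures = 47
total_hours = 81351
lambda = 47 / 81351
lambda = 0.0006

0.0006


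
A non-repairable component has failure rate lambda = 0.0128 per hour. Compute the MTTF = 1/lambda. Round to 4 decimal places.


lambda = 0.0128
MTTF = 1 / 0.0128
MTTF = 78.125

78.125


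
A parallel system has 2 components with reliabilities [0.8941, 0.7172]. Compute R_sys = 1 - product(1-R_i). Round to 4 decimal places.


Components: [0.8941, 0.7172]
(1 - 0.8941) = 0.1059, running product = 0.1059
(1 - 0.7172) = 0.2828, running product = 0.0299
Product of (1-R_i) = 0.0299
R_sys = 1 - 0.0299 = 0.9701

0.9701


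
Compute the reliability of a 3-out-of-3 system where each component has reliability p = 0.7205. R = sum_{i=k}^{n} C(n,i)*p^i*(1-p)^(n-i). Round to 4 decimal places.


k = 3, n = 3, p = 0.7205
i=3: C(3,3)=1 * 0.7205^3 * 0.2795^0 = 0.374
R = sum of terms = 0.374

0.374


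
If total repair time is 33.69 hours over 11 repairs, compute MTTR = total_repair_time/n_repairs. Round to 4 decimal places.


total_repair_time = 33.69
n_repairs = 11
MTTR = 33.69 / 11
MTTR = 3.0627

3.0627


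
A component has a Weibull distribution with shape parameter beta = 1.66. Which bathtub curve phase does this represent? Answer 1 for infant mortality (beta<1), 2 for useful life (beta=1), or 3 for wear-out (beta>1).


beta = 1.66
Compare beta to 1:
beta < 1 => infant mortality (phase 1)
beta = 1 => useful life (phase 2)
beta > 1 => wear-out (phase 3)
Since beta = 1.66, this is wear-out (increasing failure rate)
Phase = 3

3


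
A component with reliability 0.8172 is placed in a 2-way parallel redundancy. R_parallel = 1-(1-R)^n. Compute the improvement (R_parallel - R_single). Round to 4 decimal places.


R_single = 0.8172, n = 2
1 - R_single = 0.1828
(1 - R_single)^n = 0.1828^2 = 0.0334
R_parallel = 1 - 0.0334 = 0.9666
Improvement = 0.9666 - 0.8172
Improvement = 0.1494

0.1494


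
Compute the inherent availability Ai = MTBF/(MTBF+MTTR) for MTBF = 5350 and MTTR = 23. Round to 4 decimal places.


MTBF = 5350
MTTR = 23
MTBF + MTTR = 5373
Ai = 5350 / 5373
Ai = 0.9957

0.9957


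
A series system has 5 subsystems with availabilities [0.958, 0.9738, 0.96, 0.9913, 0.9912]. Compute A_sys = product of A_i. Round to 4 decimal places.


Subsystems: [0.958, 0.9738, 0.96, 0.9913, 0.9912]
After subsystem 1 (A=0.958): product = 0.958
After subsystem 2 (A=0.9738): product = 0.9329
After subsystem 3 (A=0.96): product = 0.8956
After subsystem 4 (A=0.9913): product = 0.8878
After subsystem 5 (A=0.9912): product = 0.88
A_sys = 0.88

0.88


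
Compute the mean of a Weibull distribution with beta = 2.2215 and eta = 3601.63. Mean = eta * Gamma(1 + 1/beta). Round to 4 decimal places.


beta = 2.2215, eta = 3601.63
1/beta = 0.4501
1 + 1/beta = 1.4501
Gamma(1.4501) = 0.8857
Mean = 3601.63 * 0.8857
Mean = 3189.8193

3189.8193


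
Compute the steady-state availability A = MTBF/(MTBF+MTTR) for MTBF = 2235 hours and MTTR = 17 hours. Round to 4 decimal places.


MTBF = 2235
MTTR = 17
MTBF + MTTR = 2252
A = 2235 / 2252
A = 0.9925

0.9925


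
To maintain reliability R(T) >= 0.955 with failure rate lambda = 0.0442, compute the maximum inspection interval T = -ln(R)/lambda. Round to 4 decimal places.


R_target = 0.955
lambda = 0.0442
-ln(0.955) = 0.046
T = 0.046 / 0.0442
T = 1.0417

1.0417


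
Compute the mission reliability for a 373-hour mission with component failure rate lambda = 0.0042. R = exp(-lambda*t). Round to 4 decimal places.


lambda = 0.0042
mission_time = 373
lambda * t = 0.0042 * 373 = 1.5666
R = exp(-1.5666)
R = 0.2088

0.2088


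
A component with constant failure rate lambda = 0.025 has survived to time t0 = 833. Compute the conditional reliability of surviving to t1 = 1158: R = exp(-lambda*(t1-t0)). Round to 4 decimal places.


lambda = 0.025
t0 = 833, t1 = 1158
t1 - t0 = 325
lambda * (t1-t0) = 0.025 * 325 = 8.125
R = exp(-8.125)
R = 0.0003

0.0003


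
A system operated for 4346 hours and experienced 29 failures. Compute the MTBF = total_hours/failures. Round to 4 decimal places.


total_hours = 4346
failures = 29
MTBF = 4346 / 29
MTBF = 149.8621

149.8621


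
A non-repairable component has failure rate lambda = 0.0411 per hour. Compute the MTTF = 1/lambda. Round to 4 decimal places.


lambda = 0.0411
MTTF = 1 / 0.0411
MTTF = 24.3309

24.3309


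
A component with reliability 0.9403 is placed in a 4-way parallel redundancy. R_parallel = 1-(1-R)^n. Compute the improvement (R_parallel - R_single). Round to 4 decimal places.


R_single = 0.9403, n = 4
1 - R_single = 0.0597
(1 - R_single)^n = 0.0597^4 = 0.0
R_parallel = 1 - 0.0 = 1.0
Improvement = 1.0 - 0.9403
Improvement = 0.0597

0.0597


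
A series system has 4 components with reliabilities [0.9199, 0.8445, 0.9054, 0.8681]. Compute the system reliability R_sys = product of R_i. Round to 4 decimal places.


Components: [0.9199, 0.8445, 0.9054, 0.8681]
After component 1 (R=0.9199): product = 0.9199
After component 2 (R=0.8445): product = 0.7769
After component 3 (R=0.9054): product = 0.7034
After component 4 (R=0.8681): product = 0.6106
R_sys = 0.6106

0.6106


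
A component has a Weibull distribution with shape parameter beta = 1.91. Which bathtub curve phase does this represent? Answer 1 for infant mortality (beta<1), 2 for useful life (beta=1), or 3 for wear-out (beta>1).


beta = 1.91
Compare beta to 1:
beta < 1 => infant mortality (phase 1)
beta = 1 => useful life (phase 2)
beta > 1 => wear-out (phase 3)
Since beta = 1.91, this is wear-out (increasing failure rate)
Phase = 3

3


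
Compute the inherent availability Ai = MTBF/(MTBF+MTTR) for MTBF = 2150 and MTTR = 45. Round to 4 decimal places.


MTBF = 2150
MTTR = 45
MTBF + MTTR = 2195
Ai = 2150 / 2195
Ai = 0.9795

0.9795


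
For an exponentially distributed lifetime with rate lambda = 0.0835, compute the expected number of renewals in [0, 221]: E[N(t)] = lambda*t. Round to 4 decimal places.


lambda = 0.0835
t = 221
E[N(t)] = lambda * t
E[N(t)] = 0.0835 * 221
E[N(t)] = 18.4535

18.4535


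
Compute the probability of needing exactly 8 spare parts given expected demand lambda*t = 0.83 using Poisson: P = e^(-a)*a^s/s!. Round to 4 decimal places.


a = 0.83, s = 8
e^(-a) = e^(-0.83) = 0.436
a^s = 0.83^8 = 0.2252
s! = 40320
P = 0.436 * 0.2252 / 40320
P = 0.0

0.0


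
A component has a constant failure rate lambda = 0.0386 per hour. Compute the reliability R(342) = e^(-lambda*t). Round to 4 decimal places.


lambda = 0.0386
t = 342
lambda * t = 13.2012
R(t) = e^(-13.2012)
R(t) = 0.0

0.0


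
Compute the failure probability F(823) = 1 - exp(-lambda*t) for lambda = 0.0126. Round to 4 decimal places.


lambda = 0.0126, t = 823
lambda * t = 10.3698
exp(-10.3698) = 0.0
F(t) = 1 - 0.0
F(t) = 1.0

1.0


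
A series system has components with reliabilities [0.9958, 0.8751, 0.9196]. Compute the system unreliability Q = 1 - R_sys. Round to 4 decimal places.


Components: [0.9958, 0.8751, 0.9196]
After component 1: product = 0.9958
After component 2: product = 0.8714
After component 3: product = 0.8014
R_sys = 0.8014
Q = 1 - 0.8014 = 0.1986

0.1986


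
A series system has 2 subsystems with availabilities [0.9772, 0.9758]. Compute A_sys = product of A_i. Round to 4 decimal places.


Subsystems: [0.9772, 0.9758]
After subsystem 1 (A=0.9772): product = 0.9772
After subsystem 2 (A=0.9758): product = 0.9536
A_sys = 0.9536

0.9536


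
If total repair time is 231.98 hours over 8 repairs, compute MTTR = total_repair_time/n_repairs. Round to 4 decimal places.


total_repair_time = 231.98
n_repairs = 8
MTTR = 231.98 / 8
MTTR = 28.9975

28.9975


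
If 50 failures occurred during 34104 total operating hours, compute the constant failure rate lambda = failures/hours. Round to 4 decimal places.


failures = 50
total_hours = 34104
lambda = 50 / 34104
lambda = 0.0015

0.0015


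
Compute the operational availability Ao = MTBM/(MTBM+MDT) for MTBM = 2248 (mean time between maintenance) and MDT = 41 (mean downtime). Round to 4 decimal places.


MTBM = 2248
MDT = 41
MTBM + MDT = 2289
Ao = 2248 / 2289
Ao = 0.9821

0.9821


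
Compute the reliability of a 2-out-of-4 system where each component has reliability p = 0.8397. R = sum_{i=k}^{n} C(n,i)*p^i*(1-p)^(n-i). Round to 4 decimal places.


k = 2, n = 4, p = 0.8397
i=2: C(4,2)=6 * 0.8397^2 * 0.1603^2 = 0.1087
i=3: C(4,3)=4 * 0.8397^3 * 0.1603^1 = 0.3796
i=4: C(4,4)=1 * 0.8397^4 * 0.1603^0 = 0.4972
R = sum of terms = 0.9855

0.9855


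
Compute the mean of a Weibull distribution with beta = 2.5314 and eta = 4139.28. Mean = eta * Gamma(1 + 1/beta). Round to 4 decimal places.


beta = 2.5314, eta = 4139.28
1/beta = 0.395
1 + 1/beta = 1.395
Gamma(1.395) = 0.8875
Mean = 4139.28 * 0.8875
Mean = 3673.7986

3673.7986


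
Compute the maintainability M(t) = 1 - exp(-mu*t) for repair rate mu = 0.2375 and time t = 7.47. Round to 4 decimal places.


mu = 0.2375, t = 7.47
mu * t = 0.2375 * 7.47 = 1.7741
exp(-1.7741) = 0.1696
M(t) = 1 - 0.1696
M(t) = 0.8304

0.8304


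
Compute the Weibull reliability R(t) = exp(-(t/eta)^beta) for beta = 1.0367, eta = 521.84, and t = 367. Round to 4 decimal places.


beta = 1.0367, eta = 521.84, t = 367
t/eta = 367 / 521.84 = 0.7033
(t/eta)^beta = 0.7033^1.0367 = 0.6943
R(t) = exp(-0.6943)
R(t) = 0.4994

0.4994


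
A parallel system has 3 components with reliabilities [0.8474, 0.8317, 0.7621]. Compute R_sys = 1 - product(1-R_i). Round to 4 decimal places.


Components: [0.8474, 0.8317, 0.7621]
(1 - 0.8474) = 0.1526, running product = 0.1526
(1 - 0.8317) = 0.1683, running product = 0.0257
(1 - 0.7621) = 0.2379, running product = 0.0061
Product of (1-R_i) = 0.0061
R_sys = 1 - 0.0061 = 0.9939

0.9939


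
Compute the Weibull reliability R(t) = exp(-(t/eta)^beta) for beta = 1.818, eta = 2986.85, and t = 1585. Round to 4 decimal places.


beta = 1.818, eta = 2986.85, t = 1585
t/eta = 1585 / 2986.85 = 0.5307
(t/eta)^beta = 0.5307^1.818 = 0.316
R(t) = exp(-0.316)
R(t) = 0.729

0.729


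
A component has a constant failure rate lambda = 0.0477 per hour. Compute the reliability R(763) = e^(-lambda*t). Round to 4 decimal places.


lambda = 0.0477
t = 763
lambda * t = 36.3951
R(t) = e^(-36.3951)
R(t) = 0.0

0.0


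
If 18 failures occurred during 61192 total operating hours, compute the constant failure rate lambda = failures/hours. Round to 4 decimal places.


failures = 18
total_hours = 61192
lambda = 18 / 61192
lambda = 0.0003

0.0003


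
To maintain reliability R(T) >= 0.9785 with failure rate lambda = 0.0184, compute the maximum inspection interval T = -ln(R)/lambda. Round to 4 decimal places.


R_target = 0.9785
lambda = 0.0184
-ln(0.9785) = 0.0217
T = 0.0217 / 0.0184
T = 1.1812

1.1812


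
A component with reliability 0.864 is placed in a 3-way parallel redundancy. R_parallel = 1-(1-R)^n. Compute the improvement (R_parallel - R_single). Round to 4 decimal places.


R_single = 0.864, n = 3
1 - R_single = 0.136
(1 - R_single)^n = 0.136^3 = 0.0025
R_parallel = 1 - 0.0025 = 0.9975
Improvement = 0.9975 - 0.864
Improvement = 0.1335

0.1335


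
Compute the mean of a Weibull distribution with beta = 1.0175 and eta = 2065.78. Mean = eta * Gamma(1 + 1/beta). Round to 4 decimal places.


beta = 1.0175, eta = 2065.78
1/beta = 0.9828
1 + 1/beta = 1.9828
Gamma(1.9828) = 0.9928
Mean = 2065.78 * 0.9928
Mean = 2051.0096

2051.0096


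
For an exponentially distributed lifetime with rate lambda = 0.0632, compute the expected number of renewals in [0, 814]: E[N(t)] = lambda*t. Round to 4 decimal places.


lambda = 0.0632
t = 814
E[N(t)] = lambda * t
E[N(t)] = 0.0632 * 814
E[N(t)] = 51.4448

51.4448


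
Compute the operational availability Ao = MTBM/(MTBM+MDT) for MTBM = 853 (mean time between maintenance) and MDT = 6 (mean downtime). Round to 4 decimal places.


MTBM = 853
MDT = 6
MTBM + MDT = 859
Ao = 853 / 859
Ao = 0.993

0.993


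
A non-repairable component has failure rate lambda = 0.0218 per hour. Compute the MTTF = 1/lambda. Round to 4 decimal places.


lambda = 0.0218
MTTF = 1 / 0.0218
MTTF = 45.8716

45.8716


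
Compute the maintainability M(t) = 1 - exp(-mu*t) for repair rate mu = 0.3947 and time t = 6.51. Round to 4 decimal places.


mu = 0.3947, t = 6.51
mu * t = 0.3947 * 6.51 = 2.5695
exp(-2.5695) = 0.0766
M(t) = 1 - 0.0766
M(t) = 0.9234

0.9234


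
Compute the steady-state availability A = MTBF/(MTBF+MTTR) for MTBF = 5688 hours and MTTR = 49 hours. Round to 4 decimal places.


MTBF = 5688
MTTR = 49
MTBF + MTTR = 5737
A = 5688 / 5737
A = 0.9915

0.9915


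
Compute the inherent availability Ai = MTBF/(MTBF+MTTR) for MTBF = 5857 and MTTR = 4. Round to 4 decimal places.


MTBF = 5857
MTTR = 4
MTBF + MTTR = 5861
Ai = 5857 / 5861
Ai = 0.9993

0.9993


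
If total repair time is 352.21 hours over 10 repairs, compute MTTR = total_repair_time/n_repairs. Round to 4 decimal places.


total_repair_time = 352.21
n_repairs = 10
MTTR = 352.21 / 10
MTTR = 35.221

35.221


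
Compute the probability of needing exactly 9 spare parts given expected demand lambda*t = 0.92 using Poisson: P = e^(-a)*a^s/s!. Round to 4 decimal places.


a = 0.92, s = 9
e^(-a) = e^(-0.92) = 0.3985
a^s = 0.92^9 = 0.4722
s! = 362880
P = 0.3985 * 0.4722 / 362880
P = 0.0

0.0


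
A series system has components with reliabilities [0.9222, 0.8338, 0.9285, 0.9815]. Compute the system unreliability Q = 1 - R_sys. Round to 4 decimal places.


Components: [0.9222, 0.8338, 0.9285, 0.9815]
After component 1: product = 0.9222
After component 2: product = 0.7689
After component 3: product = 0.714
After component 4: product = 0.7007
R_sys = 0.7007
Q = 1 - 0.7007 = 0.2993

0.2993


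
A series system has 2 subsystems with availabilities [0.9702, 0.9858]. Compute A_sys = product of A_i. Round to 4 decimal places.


Subsystems: [0.9702, 0.9858]
After subsystem 1 (A=0.9702): product = 0.9702
After subsystem 2 (A=0.9858): product = 0.9564
A_sys = 0.9564

0.9564


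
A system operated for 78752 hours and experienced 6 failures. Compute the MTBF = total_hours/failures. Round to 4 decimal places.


total_hours = 78752
failures = 6
MTBF = 78752 / 6
MTBF = 13125.3333

13125.3333


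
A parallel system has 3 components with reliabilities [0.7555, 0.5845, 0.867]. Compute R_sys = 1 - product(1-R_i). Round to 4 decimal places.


Components: [0.7555, 0.5845, 0.867]
(1 - 0.7555) = 0.2445, running product = 0.2445
(1 - 0.5845) = 0.4155, running product = 0.1016
(1 - 0.867) = 0.133, running product = 0.0135
Product of (1-R_i) = 0.0135
R_sys = 1 - 0.0135 = 0.9865

0.9865


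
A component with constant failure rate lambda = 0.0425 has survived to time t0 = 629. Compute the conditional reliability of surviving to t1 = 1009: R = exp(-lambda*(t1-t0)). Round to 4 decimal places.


lambda = 0.0425
t0 = 629, t1 = 1009
t1 - t0 = 380
lambda * (t1-t0) = 0.0425 * 380 = 16.15
R = exp(-16.15)
R = 0.0

0.0


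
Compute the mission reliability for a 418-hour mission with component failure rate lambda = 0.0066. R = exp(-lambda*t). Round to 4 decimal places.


lambda = 0.0066
mission_time = 418
lambda * t = 0.0066 * 418 = 2.7588
R = exp(-2.7588)
R = 0.0634

0.0634


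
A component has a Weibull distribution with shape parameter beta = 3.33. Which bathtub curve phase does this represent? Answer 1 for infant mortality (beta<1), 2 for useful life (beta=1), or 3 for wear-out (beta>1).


beta = 3.33
Compare beta to 1:
beta < 1 => infant mortality (phase 1)
beta = 1 => useful life (phase 2)
beta > 1 => wear-out (phase 3)
Since beta = 3.33, this is wear-out (increasing failure rate)
Phase = 3

3


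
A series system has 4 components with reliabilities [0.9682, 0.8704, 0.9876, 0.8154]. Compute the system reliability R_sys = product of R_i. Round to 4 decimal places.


Components: [0.9682, 0.8704, 0.9876, 0.8154]
After component 1 (R=0.9682): product = 0.9682
After component 2 (R=0.8704): product = 0.8427
After component 3 (R=0.9876): product = 0.8323
After component 4 (R=0.8154): product = 0.6786
R_sys = 0.6786

0.6786


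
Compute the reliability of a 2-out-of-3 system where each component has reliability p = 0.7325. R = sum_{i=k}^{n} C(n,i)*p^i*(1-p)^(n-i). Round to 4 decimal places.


k = 2, n = 3, p = 0.7325
i=2: C(3,2)=3 * 0.7325^2 * 0.2675^1 = 0.4306
i=3: C(3,3)=1 * 0.7325^3 * 0.2675^0 = 0.393
R = sum of terms = 0.8236

0.8236


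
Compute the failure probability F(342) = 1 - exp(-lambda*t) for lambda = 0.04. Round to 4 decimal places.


lambda = 0.04, t = 342
lambda * t = 13.68
exp(-13.68) = 0.0
F(t) = 1 - 0.0
F(t) = 1.0

1.0


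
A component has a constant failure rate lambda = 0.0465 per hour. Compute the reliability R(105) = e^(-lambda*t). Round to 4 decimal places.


lambda = 0.0465
t = 105
lambda * t = 4.8825
R(t) = e^(-4.8825)
R(t) = 0.0076

0.0076


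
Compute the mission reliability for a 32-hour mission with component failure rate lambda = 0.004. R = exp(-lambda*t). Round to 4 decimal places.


lambda = 0.004
mission_time = 32
lambda * t = 0.004 * 32 = 0.128
R = exp(-0.128)
R = 0.8799

0.8799


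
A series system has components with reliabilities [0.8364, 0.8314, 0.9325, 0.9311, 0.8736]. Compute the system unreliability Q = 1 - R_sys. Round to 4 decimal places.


Components: [0.8364, 0.8314, 0.9325, 0.9311, 0.8736]
After component 1: product = 0.8364
After component 2: product = 0.6954
After component 3: product = 0.6484
After component 4: product = 0.6038
After component 5: product = 0.5275
R_sys = 0.5275
Q = 1 - 0.5275 = 0.4725

0.4725


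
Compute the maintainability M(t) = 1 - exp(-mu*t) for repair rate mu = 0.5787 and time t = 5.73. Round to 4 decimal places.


mu = 0.5787, t = 5.73
mu * t = 0.5787 * 5.73 = 3.316
exp(-3.316) = 0.0363
M(t) = 1 - 0.0363
M(t) = 0.9637

0.9637


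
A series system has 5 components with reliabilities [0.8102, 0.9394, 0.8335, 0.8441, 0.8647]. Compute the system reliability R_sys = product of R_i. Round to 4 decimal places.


Components: [0.8102, 0.9394, 0.8335, 0.8441, 0.8647]
After component 1 (R=0.8102): product = 0.8102
After component 2 (R=0.9394): product = 0.7611
After component 3 (R=0.8335): product = 0.6344
After component 4 (R=0.8441): product = 0.5355
After component 5 (R=0.8647): product = 0.463
R_sys = 0.463

0.463


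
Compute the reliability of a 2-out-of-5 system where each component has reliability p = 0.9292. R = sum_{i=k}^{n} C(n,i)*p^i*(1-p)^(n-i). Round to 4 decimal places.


k = 2, n = 5, p = 0.9292
i=2: C(5,2)=10 * 0.9292^2 * 0.0708^3 = 0.0031
i=3: C(5,3)=10 * 0.9292^3 * 0.0708^2 = 0.0402
i=4: C(5,4)=5 * 0.9292^4 * 0.0708^1 = 0.2639
i=5: C(5,5)=1 * 0.9292^5 * 0.0708^0 = 0.6927
R = sum of terms = 0.9999

0.9999


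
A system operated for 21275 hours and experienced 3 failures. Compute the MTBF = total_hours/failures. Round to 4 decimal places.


total_hours = 21275
failures = 3
MTBF = 21275 / 3
MTBF = 7091.6667

7091.6667


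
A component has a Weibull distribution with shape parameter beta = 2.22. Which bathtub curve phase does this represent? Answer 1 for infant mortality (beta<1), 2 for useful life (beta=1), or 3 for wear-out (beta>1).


beta = 2.22
Compare beta to 1:
beta < 1 => infant mortality (phase 1)
beta = 1 => useful life (phase 2)
beta > 1 => wear-out (phase 3)
Since beta = 2.22, this is wear-out (increasing failure rate)
Phase = 3

3


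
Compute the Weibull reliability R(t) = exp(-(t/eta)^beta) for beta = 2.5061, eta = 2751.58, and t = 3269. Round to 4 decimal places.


beta = 2.5061, eta = 2751.58, t = 3269
t/eta = 3269 / 2751.58 = 1.188
(t/eta)^beta = 1.188^2.5061 = 1.5401
R(t) = exp(-1.5401)
R(t) = 0.2144

0.2144


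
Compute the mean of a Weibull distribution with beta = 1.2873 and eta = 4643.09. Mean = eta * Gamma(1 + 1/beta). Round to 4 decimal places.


beta = 1.2873, eta = 4643.09
1/beta = 0.7768
1 + 1/beta = 1.7768
Gamma(1.7768) = 0.9254
Mean = 4643.09 * 0.9254
Mean = 4296.8798

4296.8798


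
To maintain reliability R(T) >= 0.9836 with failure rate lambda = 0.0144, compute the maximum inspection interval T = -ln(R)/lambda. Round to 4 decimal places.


R_target = 0.9836
lambda = 0.0144
-ln(0.9836) = 0.0165
T = 0.0165 / 0.0144
T = 1.1483

1.1483


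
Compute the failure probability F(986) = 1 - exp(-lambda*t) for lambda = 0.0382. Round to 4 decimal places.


lambda = 0.0382, t = 986
lambda * t = 37.6652
exp(-37.6652) = 0.0
F(t) = 1 - 0.0
F(t) = 1.0

1.0


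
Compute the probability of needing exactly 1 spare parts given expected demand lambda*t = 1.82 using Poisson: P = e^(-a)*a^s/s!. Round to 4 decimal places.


a = 1.82, s = 1
e^(-a) = e^(-1.82) = 0.162
a^s = 1.82^1 = 1.82
s! = 1
P = 0.162 * 1.82 / 1
P = 0.2949

0.2949


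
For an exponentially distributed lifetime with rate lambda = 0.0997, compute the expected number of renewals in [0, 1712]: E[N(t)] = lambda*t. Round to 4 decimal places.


lambda = 0.0997
t = 1712
E[N(t)] = lambda * t
E[N(t)] = 0.0997 * 1712
E[N(t)] = 170.6864

170.6864


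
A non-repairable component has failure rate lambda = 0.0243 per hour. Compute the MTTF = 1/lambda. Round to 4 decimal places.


lambda = 0.0243
MTTF = 1 / 0.0243
MTTF = 41.1523

41.1523


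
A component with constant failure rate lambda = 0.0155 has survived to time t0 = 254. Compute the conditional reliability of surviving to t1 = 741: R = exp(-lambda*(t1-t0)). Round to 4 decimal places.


lambda = 0.0155
t0 = 254, t1 = 741
t1 - t0 = 487
lambda * (t1-t0) = 0.0155 * 487 = 7.5485
R = exp(-7.5485)
R = 0.0005

0.0005


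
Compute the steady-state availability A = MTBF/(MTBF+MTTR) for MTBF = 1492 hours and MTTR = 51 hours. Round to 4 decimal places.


MTBF = 1492
MTTR = 51
MTBF + MTTR = 1543
A = 1492 / 1543
A = 0.9669

0.9669


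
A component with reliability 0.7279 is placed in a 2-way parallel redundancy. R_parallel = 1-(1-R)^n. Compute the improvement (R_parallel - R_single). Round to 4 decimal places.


R_single = 0.7279, n = 2
1 - R_single = 0.2721
(1 - R_single)^n = 0.2721^2 = 0.074
R_parallel = 1 - 0.074 = 0.926
Improvement = 0.926 - 0.7279
Improvement = 0.1981

0.1981


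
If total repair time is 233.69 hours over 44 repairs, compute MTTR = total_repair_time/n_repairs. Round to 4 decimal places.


total_repair_time = 233.69
n_repairs = 44
MTTR = 233.69 / 44
MTTR = 5.3111

5.3111


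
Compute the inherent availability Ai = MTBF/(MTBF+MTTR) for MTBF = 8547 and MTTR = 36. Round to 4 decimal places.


MTBF = 8547
MTTR = 36
MTBF + MTTR = 8583
Ai = 8547 / 8583
Ai = 0.9958

0.9958


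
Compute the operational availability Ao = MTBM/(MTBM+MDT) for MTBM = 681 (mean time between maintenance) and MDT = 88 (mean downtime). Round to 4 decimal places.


MTBM = 681
MDT = 88
MTBM + MDT = 769
Ao = 681 / 769
Ao = 0.8856

0.8856


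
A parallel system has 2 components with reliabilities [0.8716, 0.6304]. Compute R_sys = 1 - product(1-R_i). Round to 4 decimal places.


Components: [0.8716, 0.6304]
(1 - 0.8716) = 0.1284, running product = 0.1284
(1 - 0.6304) = 0.3696, running product = 0.0475
Product of (1-R_i) = 0.0475
R_sys = 1 - 0.0475 = 0.9525

0.9525


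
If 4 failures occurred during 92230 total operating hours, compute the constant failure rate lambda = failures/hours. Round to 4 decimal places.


failures = 4
total_hours = 92230
lambda = 4 / 92230
lambda = 0.0

0.0


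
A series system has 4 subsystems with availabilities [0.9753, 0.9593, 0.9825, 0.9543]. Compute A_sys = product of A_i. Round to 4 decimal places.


Subsystems: [0.9753, 0.9593, 0.9825, 0.9543]
After subsystem 1 (A=0.9753): product = 0.9753
After subsystem 2 (A=0.9593): product = 0.9356
After subsystem 3 (A=0.9825): product = 0.9192
After subsystem 4 (A=0.9543): product = 0.8772
A_sys = 0.8772

0.8772


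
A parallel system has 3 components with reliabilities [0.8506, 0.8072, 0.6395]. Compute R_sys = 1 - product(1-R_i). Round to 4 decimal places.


Components: [0.8506, 0.8072, 0.6395]
(1 - 0.8506) = 0.1494, running product = 0.1494
(1 - 0.8072) = 0.1928, running product = 0.0288
(1 - 0.6395) = 0.3605, running product = 0.0104
Product of (1-R_i) = 0.0104
R_sys = 1 - 0.0104 = 0.9896

0.9896


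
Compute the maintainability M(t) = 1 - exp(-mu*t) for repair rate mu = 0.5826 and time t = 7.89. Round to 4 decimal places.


mu = 0.5826, t = 7.89
mu * t = 0.5826 * 7.89 = 4.5967
exp(-4.5967) = 0.0101
M(t) = 1 - 0.0101
M(t) = 0.9899

0.9899


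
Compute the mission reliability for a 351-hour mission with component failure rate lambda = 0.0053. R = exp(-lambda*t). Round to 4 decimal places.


lambda = 0.0053
mission_time = 351
lambda * t = 0.0053 * 351 = 1.8603
R = exp(-1.8603)
R = 0.1556

0.1556


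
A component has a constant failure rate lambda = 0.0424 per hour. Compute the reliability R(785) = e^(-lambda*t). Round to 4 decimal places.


lambda = 0.0424
t = 785
lambda * t = 33.284
R(t) = e^(-33.284)
R(t) = 0.0

0.0


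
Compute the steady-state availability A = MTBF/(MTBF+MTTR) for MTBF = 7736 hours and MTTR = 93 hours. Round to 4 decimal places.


MTBF = 7736
MTTR = 93
MTBF + MTTR = 7829
A = 7736 / 7829
A = 0.9881

0.9881


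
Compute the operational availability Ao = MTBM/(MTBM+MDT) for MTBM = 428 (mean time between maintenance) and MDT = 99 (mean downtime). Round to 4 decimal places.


MTBM = 428
MDT = 99
MTBM + MDT = 527
Ao = 428 / 527
Ao = 0.8121

0.8121


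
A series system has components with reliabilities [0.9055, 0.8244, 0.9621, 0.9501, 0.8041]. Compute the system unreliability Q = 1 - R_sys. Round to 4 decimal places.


Components: [0.9055, 0.8244, 0.9621, 0.9501, 0.8041]
After component 1: product = 0.9055
After component 2: product = 0.7465
After component 3: product = 0.7182
After component 4: product = 0.6824
After component 5: product = 0.5487
R_sys = 0.5487
Q = 1 - 0.5487 = 0.4513

0.4513


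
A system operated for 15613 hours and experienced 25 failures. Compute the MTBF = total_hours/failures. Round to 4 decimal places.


total_hours = 15613
failures = 25
MTBF = 15613 / 25
MTBF = 624.52

624.52


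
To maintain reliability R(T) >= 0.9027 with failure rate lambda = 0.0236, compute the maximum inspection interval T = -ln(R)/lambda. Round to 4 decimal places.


R_target = 0.9027
lambda = 0.0236
-ln(0.9027) = 0.1024
T = 0.1024 / 0.0236
T = 4.3375

4.3375


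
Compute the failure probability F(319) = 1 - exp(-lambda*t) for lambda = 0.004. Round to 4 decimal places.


lambda = 0.004, t = 319
lambda * t = 1.276
exp(-1.276) = 0.2792
F(t) = 1 - 0.2792
F(t) = 0.7208

0.7208


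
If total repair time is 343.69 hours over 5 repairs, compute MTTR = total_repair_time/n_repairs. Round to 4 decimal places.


total_repair_time = 343.69
n_repairs = 5
MTTR = 343.69 / 5
MTTR = 68.738

68.738


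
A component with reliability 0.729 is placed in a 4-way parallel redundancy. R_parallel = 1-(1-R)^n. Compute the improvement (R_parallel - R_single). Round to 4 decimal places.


R_single = 0.729, n = 4
1 - R_single = 0.271
(1 - R_single)^n = 0.271^4 = 0.0054
R_parallel = 1 - 0.0054 = 0.9946
Improvement = 0.9946 - 0.729
Improvement = 0.2656

0.2656


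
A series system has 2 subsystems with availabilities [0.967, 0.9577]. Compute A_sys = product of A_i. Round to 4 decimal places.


Subsystems: [0.967, 0.9577]
After subsystem 1 (A=0.967): product = 0.967
After subsystem 2 (A=0.9577): product = 0.9261
A_sys = 0.9261

0.9261


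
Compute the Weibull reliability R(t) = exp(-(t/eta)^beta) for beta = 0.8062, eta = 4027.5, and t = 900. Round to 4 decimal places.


beta = 0.8062, eta = 4027.5, t = 900
t/eta = 900 / 4027.5 = 0.2235
(t/eta)^beta = 0.2235^0.8062 = 0.2988
R(t) = exp(-0.2988)
R(t) = 0.7417

0.7417


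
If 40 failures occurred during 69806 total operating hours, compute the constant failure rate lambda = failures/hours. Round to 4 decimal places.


failures = 40
total_hours = 69806
lambda = 40 / 69806
lambda = 0.0006

0.0006


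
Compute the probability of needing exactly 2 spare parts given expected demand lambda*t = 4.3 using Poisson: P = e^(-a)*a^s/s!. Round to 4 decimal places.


a = 4.3, s = 2
e^(-a) = e^(-4.3) = 0.0136
a^s = 4.3^2 = 18.49
s! = 2
P = 0.0136 * 18.49 / 2
P = 0.1254

0.1254


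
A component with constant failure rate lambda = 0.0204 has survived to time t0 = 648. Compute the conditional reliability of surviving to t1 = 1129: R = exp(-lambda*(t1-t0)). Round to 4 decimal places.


lambda = 0.0204
t0 = 648, t1 = 1129
t1 - t0 = 481
lambda * (t1-t0) = 0.0204 * 481 = 9.8124
R = exp(-9.8124)
R = 0.0001

0.0001


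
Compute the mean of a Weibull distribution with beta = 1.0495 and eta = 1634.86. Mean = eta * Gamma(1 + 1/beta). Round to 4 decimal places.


beta = 1.0495, eta = 1634.86
1/beta = 0.9528
1 + 1/beta = 1.9528
Gamma(1.9528) = 0.981
Mean = 1634.86 * 0.981
Mean = 1603.7441

1603.7441


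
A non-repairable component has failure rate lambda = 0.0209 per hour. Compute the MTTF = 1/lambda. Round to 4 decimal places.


lambda = 0.0209
MTTF = 1 / 0.0209
MTTF = 47.8469

47.8469


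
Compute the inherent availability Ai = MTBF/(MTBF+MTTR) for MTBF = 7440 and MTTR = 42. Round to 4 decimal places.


MTBF = 7440
MTTR = 42
MTBF + MTTR = 7482
Ai = 7440 / 7482
Ai = 0.9944

0.9944


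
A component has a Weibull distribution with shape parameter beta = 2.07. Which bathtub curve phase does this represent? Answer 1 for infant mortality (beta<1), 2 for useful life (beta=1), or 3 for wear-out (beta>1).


beta = 2.07
Compare beta to 1:
beta < 1 => infant mortality (phase 1)
beta = 1 => useful life (phase 2)
beta > 1 => wear-out (phase 3)
Since beta = 2.07, this is wear-out (increasing failure rate)
Phase = 3

3


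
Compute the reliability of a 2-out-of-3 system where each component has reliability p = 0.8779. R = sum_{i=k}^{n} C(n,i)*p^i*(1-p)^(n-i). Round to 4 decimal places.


k = 2, n = 3, p = 0.8779
i=2: C(3,2)=3 * 0.8779^2 * 0.1221^1 = 0.2823
i=3: C(3,3)=1 * 0.8779^3 * 0.1221^0 = 0.6766
R = sum of terms = 0.9589

0.9589


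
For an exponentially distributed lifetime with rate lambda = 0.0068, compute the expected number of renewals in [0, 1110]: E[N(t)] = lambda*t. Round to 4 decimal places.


lambda = 0.0068
t = 1110
E[N(t)] = lambda * t
E[N(t)] = 0.0068 * 1110
E[N(t)] = 7.548

7.548


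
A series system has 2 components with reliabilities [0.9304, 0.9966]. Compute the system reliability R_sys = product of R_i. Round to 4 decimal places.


Components: [0.9304, 0.9966]
After component 1 (R=0.9304): product = 0.9304
After component 2 (R=0.9966): product = 0.9272
R_sys = 0.9272

0.9272


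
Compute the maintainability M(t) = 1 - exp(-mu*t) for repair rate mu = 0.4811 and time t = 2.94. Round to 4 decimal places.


mu = 0.4811, t = 2.94
mu * t = 0.4811 * 2.94 = 1.4144
exp(-1.4144) = 0.2431
M(t) = 1 - 0.2431
M(t) = 0.7569

0.7569


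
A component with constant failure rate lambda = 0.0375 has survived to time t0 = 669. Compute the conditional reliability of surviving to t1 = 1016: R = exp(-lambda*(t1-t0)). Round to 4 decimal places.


lambda = 0.0375
t0 = 669, t1 = 1016
t1 - t0 = 347
lambda * (t1-t0) = 0.0375 * 347 = 13.0125
R = exp(-13.0125)
R = 0.0

0.0


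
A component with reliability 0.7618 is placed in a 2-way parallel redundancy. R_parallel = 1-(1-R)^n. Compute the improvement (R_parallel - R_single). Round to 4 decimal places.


R_single = 0.7618, n = 2
1 - R_single = 0.2382
(1 - R_single)^n = 0.2382^2 = 0.0567
R_parallel = 1 - 0.0567 = 0.9433
Improvement = 0.9433 - 0.7618
Improvement = 0.1815

0.1815


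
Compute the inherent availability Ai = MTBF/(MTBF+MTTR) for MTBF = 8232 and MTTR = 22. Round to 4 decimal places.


MTBF = 8232
MTTR = 22
MTBF + MTTR = 8254
Ai = 8232 / 8254
Ai = 0.9973

0.9973
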